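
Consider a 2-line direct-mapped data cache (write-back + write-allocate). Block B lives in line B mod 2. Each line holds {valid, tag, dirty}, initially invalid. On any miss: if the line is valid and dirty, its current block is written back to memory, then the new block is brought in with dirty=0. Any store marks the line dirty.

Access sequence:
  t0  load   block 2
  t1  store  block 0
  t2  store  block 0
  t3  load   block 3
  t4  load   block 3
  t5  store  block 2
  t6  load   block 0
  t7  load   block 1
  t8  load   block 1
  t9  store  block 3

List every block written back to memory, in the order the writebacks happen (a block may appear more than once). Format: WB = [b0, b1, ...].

0: R B2 -> L0 miss  d=-]
1: W B0 -> L0 miss  d=D]
2: W B0 -> L0 hit  d=D]
3: R B3 -> L1 miss  d=-]
4: R B3 -> L1 hit  d=-]
5: W B2 -> L0 miss wb->B0  d=D]
6: R B0 -> L0 miss wb->B2  d=-]
7: R B1 -> L1 miss  d=-]
8: R B1 -> L1 hit  d=-]
9: W B3 -> L1 miss  d=D]

WB = [0, 2]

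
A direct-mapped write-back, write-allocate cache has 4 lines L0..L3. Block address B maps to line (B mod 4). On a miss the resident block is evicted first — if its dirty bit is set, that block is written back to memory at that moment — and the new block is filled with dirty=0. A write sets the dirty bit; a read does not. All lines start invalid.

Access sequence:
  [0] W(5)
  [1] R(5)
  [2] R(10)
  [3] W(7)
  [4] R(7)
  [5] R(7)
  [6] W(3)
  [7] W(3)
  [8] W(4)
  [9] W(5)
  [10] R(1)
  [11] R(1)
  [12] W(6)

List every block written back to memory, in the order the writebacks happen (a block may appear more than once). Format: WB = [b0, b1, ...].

WB = [7, 5]

0: W B5 -> L1 miss  d=D]
1: R B5 -> L1 hit  d=D]
2: R B10 -> L2 miss  d=-]
3: W B7 -> L3 miss  d=D]
4: R B7 -> L3 hit  d=D]
5: R B7 -> L3 hit  d=D]
6: W B3 -> L3 miss wb->B7  d=D]
7: W B3 -> L3 hit  d=D]
8: W B4 -> L0 miss  d=D]
9: W B5 -> L1 hit  d=D]
10: R B1 -> L1 miss wb->B5  d=-]
11: R B1 -> L1 hit  d=-]
12: W B6 -> L2 miss  d=D]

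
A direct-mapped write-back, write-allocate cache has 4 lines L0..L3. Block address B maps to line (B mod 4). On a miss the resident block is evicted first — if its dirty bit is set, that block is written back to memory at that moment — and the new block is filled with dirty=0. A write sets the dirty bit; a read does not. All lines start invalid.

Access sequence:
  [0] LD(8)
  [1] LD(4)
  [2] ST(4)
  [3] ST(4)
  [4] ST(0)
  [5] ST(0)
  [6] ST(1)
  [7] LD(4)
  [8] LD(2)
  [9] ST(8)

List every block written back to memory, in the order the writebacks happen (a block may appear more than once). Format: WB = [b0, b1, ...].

WB = [4, 0]

  0 | R B8 → L0 miss [-]
  1 | R B4 → L0 miss [-]
  2 | W B4 → L0 hit [D]
  3 | W B4 → L0 hit [D]
  4 | W B0 → L0 miss wb→B4 [D]
  5 | W B0 → L0 hit [D]
  6 | W B1 → L1 miss [D]
  7 | R B4 → L0 miss wb→B0 [-]
  8 | R B2 → L2 miss [-]
  9 | W B8 → L0 miss [D]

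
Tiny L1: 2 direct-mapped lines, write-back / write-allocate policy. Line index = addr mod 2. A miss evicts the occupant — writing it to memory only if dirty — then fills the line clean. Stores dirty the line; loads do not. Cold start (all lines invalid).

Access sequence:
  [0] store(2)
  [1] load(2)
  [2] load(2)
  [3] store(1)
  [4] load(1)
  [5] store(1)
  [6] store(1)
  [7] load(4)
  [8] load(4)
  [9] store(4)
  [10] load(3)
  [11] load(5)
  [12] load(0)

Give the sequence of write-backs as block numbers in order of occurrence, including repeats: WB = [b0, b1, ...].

  0 | W B2 → L0 miss [D]
  1 | R B2 → L0 hit [D]
  2 | R B2 → L0 hit [D]
  3 | W B1 → L1 miss [D]
  4 | R B1 → L1 hit [D]
  5 | W B1 → L1 hit [D]
  6 | W B1 → L1 hit [D]
  7 | R B4 → L0 miss wb→B2 [-]
  8 | R B4 → L0 hit [-]
  9 | W B4 → L0 hit [D]
  10 | R B3 → L1 miss wb→B1 [-]
  11 | R B5 → L1 miss [-]
  12 | R B0 → L0 miss wb→B4 [-]

WB = [2, 1, 4]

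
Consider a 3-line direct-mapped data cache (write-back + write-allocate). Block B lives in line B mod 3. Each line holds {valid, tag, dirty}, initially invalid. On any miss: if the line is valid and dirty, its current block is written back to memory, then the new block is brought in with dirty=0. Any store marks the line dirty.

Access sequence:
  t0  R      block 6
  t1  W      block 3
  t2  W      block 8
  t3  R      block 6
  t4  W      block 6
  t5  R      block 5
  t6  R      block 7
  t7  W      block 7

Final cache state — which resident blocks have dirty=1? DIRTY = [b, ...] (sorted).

DIRTY = [6, 7]

0: R B6 → L0 miss [-]
1: W B3 → L0 miss [D]
2: W B8 → L2 miss [D]
3: R B6 → L0 miss wb→B3 [-]
4: W B6 → L0 hit [D]
5: R B5 → L2 miss wb→B8 [-]
6: R B7 → L1 miss [-]
7: W B7 → L1 hit [D]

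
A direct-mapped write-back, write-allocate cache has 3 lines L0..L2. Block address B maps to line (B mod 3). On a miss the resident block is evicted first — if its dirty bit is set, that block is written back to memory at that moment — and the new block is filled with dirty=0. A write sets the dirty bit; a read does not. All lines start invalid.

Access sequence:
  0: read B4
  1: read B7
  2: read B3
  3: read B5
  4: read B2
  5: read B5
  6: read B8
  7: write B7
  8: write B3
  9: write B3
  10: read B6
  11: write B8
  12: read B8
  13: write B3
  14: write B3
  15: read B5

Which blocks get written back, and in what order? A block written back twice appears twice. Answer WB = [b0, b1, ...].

WB = [3, 8]

0: R B4 -> L1 miss  d=-]
1: R B7 -> L1 miss  d=-]
2: R B3 -> L0 miss  d=-]
3: R B5 -> L2 miss  d=-]
4: R B2 -> L2 miss  d=-]
5: R B5 -> L2 miss  d=-]
6: R B8 -> L2 miss  d=-]
7: W B7 -> L1 hit  d=D]
8: W B3 -> L0 hit  d=D]
9: W B3 -> L0 hit  d=D]
10: R B6 -> L0 miss wb->B3  d=-]
11: W B8 -> L2 hit  d=D]
12: R B8 -> L2 hit  d=D]
13: W B3 -> L0 miss  d=D]
14: W B3 -> L0 hit  d=D]
15: R B5 -> L2 miss wb->B8  d=-]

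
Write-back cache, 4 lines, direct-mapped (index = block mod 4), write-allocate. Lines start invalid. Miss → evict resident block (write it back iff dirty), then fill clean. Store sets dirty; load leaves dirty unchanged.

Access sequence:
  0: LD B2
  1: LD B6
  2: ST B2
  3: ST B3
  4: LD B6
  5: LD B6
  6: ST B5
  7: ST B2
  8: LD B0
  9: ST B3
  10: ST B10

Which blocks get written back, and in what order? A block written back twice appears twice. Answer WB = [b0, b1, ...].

WB = [2, 2]

  0 | R B2 → L2 miss [-]
  1 | R B6 → L2 miss [-]
  2 | W B2 → L2 miss [D]
  3 | W B3 → L3 miss [D]
  4 | R B6 → L2 miss wb→B2 [-]
  5 | R B6 → L2 hit [-]
  6 | W B5 → L1 miss [D]
  7 | W B2 → L2 miss [D]
  8 | R B0 → L0 miss [-]
  9 | W B3 → L3 hit [D]
  10 | W B10 → L2 miss wb→B2 [D]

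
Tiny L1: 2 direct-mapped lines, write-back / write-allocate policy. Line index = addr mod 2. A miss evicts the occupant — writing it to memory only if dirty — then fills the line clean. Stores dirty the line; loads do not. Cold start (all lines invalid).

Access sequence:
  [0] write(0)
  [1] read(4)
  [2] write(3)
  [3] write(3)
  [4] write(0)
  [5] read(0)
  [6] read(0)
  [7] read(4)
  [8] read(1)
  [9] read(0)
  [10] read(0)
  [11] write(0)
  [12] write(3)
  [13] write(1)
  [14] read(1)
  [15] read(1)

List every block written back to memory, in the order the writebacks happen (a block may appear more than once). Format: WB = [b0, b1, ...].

WB = [0, 0, 3, 3]

0: W B0 -> L0 miss  d=D]
1: R B4 -> L0 miss wb->B0  d=-]
2: W B3 -> L1 miss  d=D]
3: W B3 -> L1 hit  d=D]
4: W B0 -> L0 miss  d=D]
5: R B0 -> L0 hit  d=D]
6: R B0 -> L0 hit  d=D]
7: R B4 -> L0 miss wb->B0  d=-]
8: R B1 -> L1 miss wb->B3  d=-]
9: R B0 -> L0 miss  d=-]
10: R B0 -> L0 hit  d=-]
11: W B0 -> L0 hit  d=D]
12: W B3 -> L1 miss  d=D]
13: W B1 -> L1 miss wb->B3  d=D]
14: R B1 -> L1 hit  d=D]
15: R B1 -> L1 hit  d=D]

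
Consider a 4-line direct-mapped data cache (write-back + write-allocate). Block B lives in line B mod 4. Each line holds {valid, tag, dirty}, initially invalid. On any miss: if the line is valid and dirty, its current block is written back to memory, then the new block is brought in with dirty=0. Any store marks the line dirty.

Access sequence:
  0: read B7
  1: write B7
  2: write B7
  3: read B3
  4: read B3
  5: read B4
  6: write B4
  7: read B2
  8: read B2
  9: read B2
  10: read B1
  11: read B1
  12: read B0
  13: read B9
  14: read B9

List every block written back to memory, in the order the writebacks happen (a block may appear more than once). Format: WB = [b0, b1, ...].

0: R B7 -> L3 miss  d=-]
1: W B7 -> L3 hit  d=D]
2: W B7 -> L3 hit  d=D]
3: R B3 -> L3 miss wb->B7  d=-]
4: R B3 -> L3 hit  d=-]
5: R B4 -> L0 miss  d=-]
6: W B4 -> L0 hit  d=D]
7: R B2 -> L2 miss  d=-]
8: R B2 -> L2 hit  d=-]
9: R B2 -> L2 hit  d=-]
10: R B1 -> L1 miss  d=-]
11: R B1 -> L1 hit  d=-]
12: R B0 -> L0 miss wb->B4  d=-]
13: R B9 -> L1 miss  d=-]
14: R B9 -> L1 hit  d=-]

WB = [7, 4]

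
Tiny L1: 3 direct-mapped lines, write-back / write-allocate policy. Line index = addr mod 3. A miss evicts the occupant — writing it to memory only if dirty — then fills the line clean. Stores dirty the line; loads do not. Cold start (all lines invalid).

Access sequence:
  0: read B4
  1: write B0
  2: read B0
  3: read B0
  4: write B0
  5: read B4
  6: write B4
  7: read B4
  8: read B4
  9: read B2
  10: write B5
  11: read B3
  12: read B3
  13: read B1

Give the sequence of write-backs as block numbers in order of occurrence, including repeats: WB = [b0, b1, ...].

WB = [0, 4]

  0 | R B4 → L1 miss [-]
  1 | W B0 → L0 miss [D]
  2 | R B0 → L0 hit [D]
  3 | R B0 → L0 hit [D]
  4 | W B0 → L0 hit [D]
  5 | R B4 → L1 hit [-]
  6 | W B4 → L1 hit [D]
  7 | R B4 → L1 hit [D]
  8 | R B4 → L1 hit [D]
  9 | R B2 → L2 miss [-]
  10 | W B5 → L2 miss [D]
  11 | R B3 → L0 miss wb→B0 [-]
  12 | R B3 → L0 hit [-]
  13 | R B1 → L1 miss wb→B4 [-]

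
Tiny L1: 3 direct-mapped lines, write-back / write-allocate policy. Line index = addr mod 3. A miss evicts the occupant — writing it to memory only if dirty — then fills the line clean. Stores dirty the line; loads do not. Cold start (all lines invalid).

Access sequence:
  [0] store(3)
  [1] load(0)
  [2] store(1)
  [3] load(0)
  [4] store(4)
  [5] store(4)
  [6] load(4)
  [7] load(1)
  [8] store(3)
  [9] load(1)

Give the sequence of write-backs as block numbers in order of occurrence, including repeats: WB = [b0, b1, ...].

0: W B3 -> L0 miss  d=D]
1: R B0 -> L0 miss wb->B3  d=-]
2: W B1 -> L1 miss  d=D]
3: R B0 -> L0 hit  d=-]
4: W B4 -> L1 miss wb->B1  d=D]
5: W B4 -> L1 hit  d=D]
6: R B4 -> L1 hit  d=D]
7: R B1 -> L1 miss wb->B4  d=-]
8: W B3 -> L0 miss  d=D]
9: R B1 -> L1 hit  d=-]

WB = [3, 1, 4]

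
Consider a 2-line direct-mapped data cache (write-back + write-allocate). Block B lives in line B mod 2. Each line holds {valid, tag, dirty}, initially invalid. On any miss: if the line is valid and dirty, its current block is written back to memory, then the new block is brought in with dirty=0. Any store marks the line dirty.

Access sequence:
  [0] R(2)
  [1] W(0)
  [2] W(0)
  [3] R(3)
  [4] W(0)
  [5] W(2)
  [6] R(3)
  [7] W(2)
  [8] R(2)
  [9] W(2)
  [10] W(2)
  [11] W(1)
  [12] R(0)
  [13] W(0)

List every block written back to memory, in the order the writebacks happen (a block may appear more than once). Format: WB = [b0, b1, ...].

WB = [0, 2]

0: R B2 -> L0 miss  d=-]
1: W B0 -> L0 miss  d=D]
2: W B0 -> L0 hit  d=D]
3: R B3 -> L1 miss  d=-]
4: W B0 -> L0 hit  d=D]
5: W B2 -> L0 miss wb->B0  d=D]
6: R B3 -> L1 hit  d=-]
7: W B2 -> L0 hit  d=D]
8: R B2 -> L0 hit  d=D]
9: W B2 -> L0 hit  d=D]
10: W B2 -> L0 hit  d=D]
11: W B1 -> L1 miss  d=D]
12: R B0 -> L0 miss wb->B2  d=-]
13: W B0 -> L0 hit  d=D]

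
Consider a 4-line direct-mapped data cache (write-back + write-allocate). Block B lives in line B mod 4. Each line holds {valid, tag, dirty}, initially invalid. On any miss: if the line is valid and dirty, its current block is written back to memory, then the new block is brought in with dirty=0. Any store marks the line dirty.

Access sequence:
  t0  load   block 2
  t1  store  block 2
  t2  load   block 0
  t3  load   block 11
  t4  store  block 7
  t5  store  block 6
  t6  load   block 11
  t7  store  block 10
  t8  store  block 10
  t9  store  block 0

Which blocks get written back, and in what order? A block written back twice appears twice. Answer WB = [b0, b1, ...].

  0 | R B2 → L2 miss [-]
  1 | W B2 → L2 hit [D]
  2 | R B0 → L0 miss [-]
  3 | R B11 → L3 miss [-]
  4 | W B7 → L3 miss [D]
  5 | W B6 → L2 miss wb→B2 [D]
  6 | R B11 → L3 miss wb→B7 [-]
  7 | W B10 → L2 miss wb→B6 [D]
  8 | W B10 → L2 hit [D]
  9 | W B0 → L0 hit [D]

WB = [2, 7, 6]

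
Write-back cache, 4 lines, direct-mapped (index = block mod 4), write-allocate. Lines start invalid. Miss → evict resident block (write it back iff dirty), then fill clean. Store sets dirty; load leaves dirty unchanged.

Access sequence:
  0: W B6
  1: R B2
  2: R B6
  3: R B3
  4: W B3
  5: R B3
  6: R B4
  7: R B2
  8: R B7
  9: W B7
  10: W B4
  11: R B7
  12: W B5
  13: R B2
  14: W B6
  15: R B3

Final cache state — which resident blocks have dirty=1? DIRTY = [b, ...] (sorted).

0: W B6 -> L2 miss  d=D]
1: R B2 -> L2 miss wb->B6  d=-]
2: R B6 -> L2 miss  d=-]
3: R B3 -> L3 miss  d=-]
4: W B3 -> L3 hit  d=D]
5: R B3 -> L3 hit  d=D]
6: R B4 -> L0 miss  d=-]
7: R B2 -> L2 miss  d=-]
8: R B7 -> L3 miss wb->B3  d=-]
9: W B7 -> L3 hit  d=D]
10: W B4 -> L0 hit  d=D]
11: R B7 -> L3 hit  d=D]
12: W B5 -> L1 miss  d=D]
13: R B2 -> L2 hit  d=-]
14: W B6 -> L2 miss  d=D]
15: R B3 -> L3 miss wb->B7  d=-]

DIRTY = [4, 5, 6]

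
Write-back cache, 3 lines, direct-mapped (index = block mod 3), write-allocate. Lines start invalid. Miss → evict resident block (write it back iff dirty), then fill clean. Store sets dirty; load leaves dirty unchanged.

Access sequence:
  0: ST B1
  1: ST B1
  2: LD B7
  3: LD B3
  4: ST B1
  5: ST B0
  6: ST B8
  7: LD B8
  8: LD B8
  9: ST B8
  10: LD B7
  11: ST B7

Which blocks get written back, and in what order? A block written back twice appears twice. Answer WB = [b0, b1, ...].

0: W B1 → L1 miss [D]
1: W B1 → L1 hit [D]
2: R B7 → L1 miss wb→B1 [-]
3: R B3 → L0 miss [-]
4: W B1 → L1 miss [D]
5: W B0 → L0 miss [D]
6: W B8 → L2 miss [D]
7: R B8 → L2 hit [D]
8: R B8 → L2 hit [D]
9: W B8 → L2 hit [D]
10: R B7 → L1 miss wb→B1 [-]
11: W B7 → L1 hit [D]

WB = [1, 1]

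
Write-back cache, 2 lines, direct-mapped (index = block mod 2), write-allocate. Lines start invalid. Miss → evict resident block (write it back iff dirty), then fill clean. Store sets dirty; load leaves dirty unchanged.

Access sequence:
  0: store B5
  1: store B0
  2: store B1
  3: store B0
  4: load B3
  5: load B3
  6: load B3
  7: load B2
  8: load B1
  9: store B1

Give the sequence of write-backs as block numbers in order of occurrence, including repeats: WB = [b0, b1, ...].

WB = [5, 1, 0]

  0 | W B5 → L1 miss [D]
  1 | W B0 → L0 miss [D]
  2 | W B1 → L1 miss wb→B5 [D]
  3 | W B0 → L0 hit [D]
  4 | R B3 → L1 miss wb→B1 [-]
  5 | R B3 → L1 hit [-]
  6 | R B3 → L1 hit [-]
  7 | R B2 → L0 miss wb→B0 [-]
  8 | R B1 → L1 miss [-]
  9 | W B1 → L1 hit [D]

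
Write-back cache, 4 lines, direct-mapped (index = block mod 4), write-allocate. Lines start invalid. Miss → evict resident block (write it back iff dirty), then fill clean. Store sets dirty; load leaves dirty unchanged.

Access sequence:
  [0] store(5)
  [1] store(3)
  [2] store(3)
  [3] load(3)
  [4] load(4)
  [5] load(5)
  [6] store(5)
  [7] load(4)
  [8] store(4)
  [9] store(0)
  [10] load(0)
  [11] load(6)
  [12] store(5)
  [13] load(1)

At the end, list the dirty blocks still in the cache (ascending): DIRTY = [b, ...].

DIRTY = [0, 3]

0: W B5 -> L1 miss  d=D]
1: W B3 -> L3 miss  d=D]
2: W B3 -> L3 hit  d=D]
3: R B3 -> L3 hit  d=D]
4: R B4 -> L0 miss  d=-]
5: R B5 -> L1 hit  d=D]
6: W B5 -> L1 hit  d=D]
7: R B4 -> L0 hit  d=-]
8: W B4 -> L0 hit  d=D]
9: W B0 -> L0 miss wb->B4  d=D]
10: R B0 -> L0 hit  d=D]
11: R B6 -> L2 miss  d=-]
12: W B5 -> L1 hit  d=D]
13: R B1 -> L1 miss wb->B5  d=-]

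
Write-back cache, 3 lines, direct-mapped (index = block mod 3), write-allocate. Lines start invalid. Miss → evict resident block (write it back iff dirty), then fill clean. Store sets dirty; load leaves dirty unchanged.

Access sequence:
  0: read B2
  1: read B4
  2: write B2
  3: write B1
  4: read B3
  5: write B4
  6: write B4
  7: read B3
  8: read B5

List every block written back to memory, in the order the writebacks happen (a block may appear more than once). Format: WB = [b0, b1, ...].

  0 | R B2 → L2 miss [-]
  1 | R B4 → L1 miss [-]
  2 | W B2 → L2 hit [D]
  3 | W B1 → L1 miss [D]
  4 | R B3 → L0 miss [-]
  5 | W B4 → L1 miss wb→B1 [D]
  6 | W B4 → L1 hit [D]
  7 | R B3 → L0 hit [-]
  8 | R B5 → L2 miss wb→B2 [-]

WB = [1, 2]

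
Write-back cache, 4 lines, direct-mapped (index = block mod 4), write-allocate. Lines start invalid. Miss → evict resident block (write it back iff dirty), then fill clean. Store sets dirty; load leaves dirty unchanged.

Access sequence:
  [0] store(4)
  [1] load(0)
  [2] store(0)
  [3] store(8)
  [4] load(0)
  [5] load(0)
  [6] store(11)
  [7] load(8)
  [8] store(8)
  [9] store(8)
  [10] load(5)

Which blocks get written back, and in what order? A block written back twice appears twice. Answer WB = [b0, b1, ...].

0: W B4 → L0 miss [D]
1: R B0 → L0 miss wb→B4 [-]
2: W B0 → L0 hit [D]
3: W B8 → L0 miss wb→B0 [D]
4: R B0 → L0 miss wb→B8 [-]
5: R B0 → L0 hit [-]
6: W B11 → L3 miss [D]
7: R B8 → L0 miss [-]
8: W B8 → L0 hit [D]
9: W B8 → L0 hit [D]
10: R B5 → L1 miss [-]

WB = [4, 0, 8]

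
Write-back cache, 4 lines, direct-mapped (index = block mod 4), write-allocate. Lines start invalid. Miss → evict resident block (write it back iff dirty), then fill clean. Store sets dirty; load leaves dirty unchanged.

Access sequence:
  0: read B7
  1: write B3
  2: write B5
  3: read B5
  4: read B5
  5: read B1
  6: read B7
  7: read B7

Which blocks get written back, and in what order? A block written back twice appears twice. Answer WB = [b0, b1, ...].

0: R B7 -> L3 miss  d=-]
1: W B3 -> L3 miss  d=D]
2: W B5 -> L1 miss  d=D]
3: R B5 -> L1 hit  d=D]
4: R B5 -> L1 hit  d=D]
5: R B1 -> L1 miss wb->B5  d=-]
6: R B7 -> L3 miss wb->B3  d=-]
7: R B7 -> L3 hit  d=-]

WB = [5, 3]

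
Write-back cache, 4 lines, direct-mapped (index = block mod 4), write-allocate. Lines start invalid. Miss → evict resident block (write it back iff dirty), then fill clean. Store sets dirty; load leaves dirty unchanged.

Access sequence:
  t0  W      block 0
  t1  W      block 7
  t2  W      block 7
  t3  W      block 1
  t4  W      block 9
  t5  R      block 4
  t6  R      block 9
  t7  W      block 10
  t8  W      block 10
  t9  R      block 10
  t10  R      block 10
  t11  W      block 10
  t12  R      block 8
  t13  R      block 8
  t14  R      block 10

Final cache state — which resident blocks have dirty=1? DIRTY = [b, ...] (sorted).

DIRTY = [7, 9, 10]

  0 | W B0 → L0 miss [D]
  1 | W B7 → L3 miss [D]
  2 | W B7 → L3 hit [D]
  3 | W B1 → L1 miss [D]
  4 | W B9 → L1 miss wb→B1 [D]
  5 | R B4 → L0 miss wb→B0 [-]
  6 | R B9 → L1 hit [D]
  7 | W B10 → L2 miss [D]
  8 | W B10 → L2 hit [D]
  9 | R B10 → L2 hit [D]
  10 | R B10 → L2 hit [D]
  11 | W B10 → L2 hit [D]
  12 | R B8 → L0 miss [-]
  13 | R B8 → L0 hit [-]
  14 | R B10 → L2 hit [D]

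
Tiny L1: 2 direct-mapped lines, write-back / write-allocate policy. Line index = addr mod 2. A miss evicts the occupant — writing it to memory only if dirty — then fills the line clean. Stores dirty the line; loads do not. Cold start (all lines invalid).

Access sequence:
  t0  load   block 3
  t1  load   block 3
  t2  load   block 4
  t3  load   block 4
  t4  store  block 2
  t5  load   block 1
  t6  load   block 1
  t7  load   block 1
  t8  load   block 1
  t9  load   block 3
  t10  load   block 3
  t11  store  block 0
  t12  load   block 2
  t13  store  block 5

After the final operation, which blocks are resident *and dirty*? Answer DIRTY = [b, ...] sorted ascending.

0: R B3 → L1 miss [-]
1: R B3 → L1 hit [-]
2: R B4 → L0 miss [-]
3: R B4 → L0 hit [-]
4: W B2 → L0 miss [D]
5: R B1 → L1 miss [-]
6: R B1 → L1 hit [-]
7: R B1 → L1 hit [-]
8: R B1 → L1 hit [-]
9: R B3 → L1 miss [-]
10: R B3 → L1 hit [-]
11: W B0 → L0 miss wb→B2 [D]
12: R B2 → L0 miss wb→B0 [-]
13: W B5 → L1 miss [D]

DIRTY = [5]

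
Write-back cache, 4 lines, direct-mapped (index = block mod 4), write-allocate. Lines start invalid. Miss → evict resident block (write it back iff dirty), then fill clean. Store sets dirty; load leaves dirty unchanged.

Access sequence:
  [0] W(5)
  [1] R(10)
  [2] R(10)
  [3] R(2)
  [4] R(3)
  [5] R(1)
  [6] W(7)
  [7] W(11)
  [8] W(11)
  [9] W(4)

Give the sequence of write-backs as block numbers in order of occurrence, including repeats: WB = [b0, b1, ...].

WB = [5, 7]

0: W B5 → L1 miss [D]
1: R B10 → L2 miss [-]
2: R B10 → L2 hit [-]
3: R B2 → L2 miss [-]
4: R B3 → L3 miss [-]
5: R B1 → L1 miss wb→B5 [-]
6: W B7 → L3 miss [D]
7: W B11 → L3 miss wb→B7 [D]
8: W B11 → L3 hit [D]
9: W B4 → L0 miss [D]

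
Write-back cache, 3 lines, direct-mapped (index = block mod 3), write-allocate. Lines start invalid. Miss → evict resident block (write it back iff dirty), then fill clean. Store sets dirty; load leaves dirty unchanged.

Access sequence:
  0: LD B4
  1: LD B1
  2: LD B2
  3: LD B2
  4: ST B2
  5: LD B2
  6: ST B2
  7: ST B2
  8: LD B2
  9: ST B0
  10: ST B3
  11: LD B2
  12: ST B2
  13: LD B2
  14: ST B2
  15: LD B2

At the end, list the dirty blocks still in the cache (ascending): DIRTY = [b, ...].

0: R B4 → L1 miss [-]
1: R B1 → L1 miss [-]
2: R B2 → L2 miss [-]
3: R B2 → L2 hit [-]
4: W B2 → L2 hit [D]
5: R B2 → L2 hit [D]
6: W B2 → L2 hit [D]
7: W B2 → L2 hit [D]
8: R B2 → L2 hit [D]
9: W B0 → L0 miss [D]
10: W B3 → L0 miss wb→B0 [D]
11: R B2 → L2 hit [D]
12: W B2 → L2 hit [D]
13: R B2 → L2 hit [D]
14: W B2 → L2 hit [D]
15: R B2 → L2 hit [D]

DIRTY = [2, 3]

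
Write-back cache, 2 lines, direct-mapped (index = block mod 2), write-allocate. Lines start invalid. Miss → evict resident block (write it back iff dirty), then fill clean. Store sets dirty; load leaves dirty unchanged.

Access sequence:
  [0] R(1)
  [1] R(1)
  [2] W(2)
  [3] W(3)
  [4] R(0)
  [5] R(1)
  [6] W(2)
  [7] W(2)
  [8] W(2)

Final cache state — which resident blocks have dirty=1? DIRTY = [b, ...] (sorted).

DIRTY = [2]

0: R B1 -> L1 miss  d=-]
1: R B1 -> L1 hit  d=-]
2: W B2 -> L0 miss  d=D]
3: W B3 -> L1 miss  d=D]
4: R B0 -> L0 miss wb->B2  d=-]
5: R B1 -> L1 miss wb->B3  d=-]
6: W B2 -> L0 miss  d=D]
7: W B2 -> L0 hit  d=D]
8: W B2 -> L0 hit  d=D]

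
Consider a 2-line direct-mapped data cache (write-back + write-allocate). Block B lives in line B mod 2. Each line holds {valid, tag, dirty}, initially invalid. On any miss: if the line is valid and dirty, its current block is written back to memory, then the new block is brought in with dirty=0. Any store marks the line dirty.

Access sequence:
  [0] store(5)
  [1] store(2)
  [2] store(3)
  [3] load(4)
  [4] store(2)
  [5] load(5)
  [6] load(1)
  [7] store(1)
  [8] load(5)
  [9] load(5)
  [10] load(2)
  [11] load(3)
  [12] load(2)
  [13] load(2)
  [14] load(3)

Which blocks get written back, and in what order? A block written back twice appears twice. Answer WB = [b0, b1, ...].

0: W B5 -> L1 miss  d=D]
1: W B2 -> L0 miss  d=D]
2: W B3 -> L1 miss wb->B5  d=D]
3: R B4 -> L0 miss wb->B2  d=-]
4: W B2 -> L0 miss  d=D]
5: R B5 -> L1 miss wb->B3  d=-]
6: R B1 -> L1 miss  d=-]
7: W B1 -> L1 hit  d=D]
8: R B5 -> L1 miss wb->B1  d=-]
9: R B5 -> L1 hit  d=-]
10: R B2 -> L0 hit  d=D]
11: R B3 -> L1 miss  d=-]
12: R B2 -> L0 hit  d=D]
13: R B2 -> L0 hit  d=D]
14: R B3 -> L1 hit  d=-]

WB = [5, 2, 3, 1]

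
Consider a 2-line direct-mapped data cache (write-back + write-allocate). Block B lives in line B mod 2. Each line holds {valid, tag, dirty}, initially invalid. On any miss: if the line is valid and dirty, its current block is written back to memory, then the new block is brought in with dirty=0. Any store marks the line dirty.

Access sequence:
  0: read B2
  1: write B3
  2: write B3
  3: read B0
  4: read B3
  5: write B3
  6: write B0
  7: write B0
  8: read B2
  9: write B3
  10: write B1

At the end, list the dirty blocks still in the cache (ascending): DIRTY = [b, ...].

0: R B2 -> L0 miss  d=-]
1: W B3 -> L1 miss  d=D]
2: W B3 -> L1 hit  d=D]
3: R B0 -> L0 miss  d=-]
4: R B3 -> L1 hit  d=D]
5: W B3 -> L1 hit  d=D]
6: W B0 -> L0 hit  d=D]
7: W B0 -> L0 hit  d=D]
8: R B2 -> L0 miss wb->B0  d=-]
9: W B3 -> L1 hit  d=D]
10: W B1 -> L1 miss wb->B3  d=D]

DIRTY = [1]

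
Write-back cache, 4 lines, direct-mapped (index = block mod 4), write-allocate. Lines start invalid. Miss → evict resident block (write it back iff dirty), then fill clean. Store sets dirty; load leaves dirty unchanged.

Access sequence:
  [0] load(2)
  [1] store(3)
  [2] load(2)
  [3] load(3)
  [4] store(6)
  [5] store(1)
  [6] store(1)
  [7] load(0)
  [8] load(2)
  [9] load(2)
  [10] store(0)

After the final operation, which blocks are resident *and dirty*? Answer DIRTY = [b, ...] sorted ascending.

DIRTY = [0, 1, 3]

0: R B2 -> L2 miss  d=-]
1: W B3 -> L3 miss  d=D]
2: R B2 -> L2 hit  d=-]
3: R B3 -> L3 hit  d=D]
4: W B6 -> L2 miss  d=D]
5: W B1 -> L1 miss  d=D]
6: W B1 -> L1 hit  d=D]
7: R B0 -> L0 miss  d=-]
8: R B2 -> L2 miss wb->B6  d=-]
9: R B2 -> L2 hit  d=-]
10: W B0 -> L0 hit  d=D]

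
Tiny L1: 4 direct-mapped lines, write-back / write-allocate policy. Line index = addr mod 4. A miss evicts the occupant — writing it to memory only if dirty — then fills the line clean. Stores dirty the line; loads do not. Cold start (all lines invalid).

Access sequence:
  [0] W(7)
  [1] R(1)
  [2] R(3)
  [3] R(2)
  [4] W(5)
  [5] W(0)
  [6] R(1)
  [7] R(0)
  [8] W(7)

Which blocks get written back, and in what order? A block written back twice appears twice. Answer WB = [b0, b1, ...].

WB = [7, 5]

0: W B7 -> L3 miss  d=D]
1: R B1 -> L1 miss  d=-]
2: R B3 -> L3 miss wb->B7  d=-]
3: R B2 -> L2 miss  d=-]
4: W B5 -> L1 miss  d=D]
5: W B0 -> L0 miss  d=D]
6: R B1 -> L1 miss wb->B5  d=-]
7: R B0 -> L0 hit  d=D]
8: W B7 -> L3 miss  d=D]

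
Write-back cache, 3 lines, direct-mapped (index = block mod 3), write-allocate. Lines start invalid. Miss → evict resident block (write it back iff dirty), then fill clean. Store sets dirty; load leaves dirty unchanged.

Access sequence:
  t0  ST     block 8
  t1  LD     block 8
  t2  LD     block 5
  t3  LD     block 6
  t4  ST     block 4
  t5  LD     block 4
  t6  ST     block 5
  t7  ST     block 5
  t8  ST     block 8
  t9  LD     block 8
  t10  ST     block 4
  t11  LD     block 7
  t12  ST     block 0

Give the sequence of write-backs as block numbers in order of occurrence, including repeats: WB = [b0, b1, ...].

0: W B8 → L2 miss [D]
1: R B8 → L2 hit [D]
2: R B5 → L2 miss wb→B8 [-]
3: R B6 → L0 miss [-]
4: W B4 → L1 miss [D]
5: R B4 → L1 hit [D]
6: W B5 → L2 hit [D]
7: W B5 → L2 hit [D]
8: W B8 → L2 miss wb→B5 [D]
9: R B8 → L2 hit [D]
10: W B4 → L1 hit [D]
11: R B7 → L1 miss wb→B4 [-]
12: W B0 → L0 miss [D]

WB = [8, 5, 4]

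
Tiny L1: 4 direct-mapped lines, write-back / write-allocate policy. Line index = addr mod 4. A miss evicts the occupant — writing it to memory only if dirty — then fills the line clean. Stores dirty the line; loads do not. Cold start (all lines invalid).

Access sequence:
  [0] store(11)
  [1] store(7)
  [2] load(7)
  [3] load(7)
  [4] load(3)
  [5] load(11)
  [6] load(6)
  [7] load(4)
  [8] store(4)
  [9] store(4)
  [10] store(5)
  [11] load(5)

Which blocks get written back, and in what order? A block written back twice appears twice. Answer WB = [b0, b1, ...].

WB = [11, 7]

  0 | W B11 → L3 miss [D]
  1 | W B7 → L3 miss wb→B11 [D]
  2 | R B7 → L3 hit [D]
  3 | R B7 → L3 hit [D]
  4 | R B3 → L3 miss wb→B7 [-]
  5 | R B11 → L3 miss [-]
  6 | R B6 → L2 miss [-]
  7 | R B4 → L0 miss [-]
  8 | W B4 → L0 hit [D]
  9 | W B4 → L0 hit [D]
  10 | W B5 → L1 miss [D]
  11 | R B5 → L1 hit [D]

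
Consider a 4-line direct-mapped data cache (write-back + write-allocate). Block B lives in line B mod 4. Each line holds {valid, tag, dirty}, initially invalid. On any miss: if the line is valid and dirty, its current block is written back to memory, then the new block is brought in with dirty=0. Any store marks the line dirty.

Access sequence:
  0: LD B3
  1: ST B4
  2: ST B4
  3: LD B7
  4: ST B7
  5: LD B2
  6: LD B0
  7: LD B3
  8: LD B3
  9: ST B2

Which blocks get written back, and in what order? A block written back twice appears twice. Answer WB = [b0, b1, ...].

  0 | R B3 → L3 miss [-]
  1 | W B4 → L0 miss [D]
  2 | W B4 → L0 hit [D]
  3 | R B7 → L3 miss [-]
  4 | W B7 → L3 hit [D]
  5 | R B2 → L2 miss [-]
  6 | R B0 → L0 miss wb→B4 [-]
  7 | R B3 → L3 miss wb→B7 [-]
  8 | R B3 → L3 hit [-]
  9 | W B2 → L2 hit [D]

WB = [4, 7]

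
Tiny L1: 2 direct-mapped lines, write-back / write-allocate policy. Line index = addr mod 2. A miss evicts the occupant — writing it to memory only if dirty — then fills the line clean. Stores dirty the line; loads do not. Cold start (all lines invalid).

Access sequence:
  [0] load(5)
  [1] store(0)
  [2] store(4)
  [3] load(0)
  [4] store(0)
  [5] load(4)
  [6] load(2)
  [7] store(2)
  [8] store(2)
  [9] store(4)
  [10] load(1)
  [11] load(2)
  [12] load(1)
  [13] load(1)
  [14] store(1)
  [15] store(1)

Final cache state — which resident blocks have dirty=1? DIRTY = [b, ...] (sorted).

0: R B5 -> L1 miss  d=-]
1: W B0 -> L0 miss  d=D]
2: W B4 -> L0 miss wb->B0  d=D]
3: R B0 -> L0 miss wb->B4  d=-]
4: W B0 -> L0 hit  d=D]
5: R B4 -> L0 miss wb->B0  d=-]
6: R B2 -> L0 miss  d=-]
7: W B2 -> L0 hit  d=D]
8: W B2 -> L0 hit  d=D]
9: W B4 -> L0 miss wb->B2  d=D]
10: R B1 -> L1 miss  d=-]
11: R B2 -> L0 miss wb->B4  d=-]
12: R B1 -> L1 hit  d=-]
13: R B1 -> L1 hit  d=-]
14: W B1 -> L1 hit  d=D]
15: W B1 -> L1 hit  d=D]

DIRTY = [1]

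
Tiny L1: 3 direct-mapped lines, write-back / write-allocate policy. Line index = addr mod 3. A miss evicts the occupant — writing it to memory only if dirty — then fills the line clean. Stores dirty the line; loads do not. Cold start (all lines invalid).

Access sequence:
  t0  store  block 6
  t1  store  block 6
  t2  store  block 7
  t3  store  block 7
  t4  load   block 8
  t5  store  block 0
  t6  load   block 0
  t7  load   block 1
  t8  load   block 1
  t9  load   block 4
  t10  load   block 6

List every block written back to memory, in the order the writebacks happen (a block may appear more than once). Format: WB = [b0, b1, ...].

WB = [6, 7, 0]

0: W B6 → L0 miss [D]
1: W B6 → L0 hit [D]
2: W B7 → L1 miss [D]
3: W B7 → L1 hit [D]
4: R B8 → L2 miss [-]
5: W B0 → L0 miss wb→B6 [D]
6: R B0 → L0 hit [D]
7: R B1 → L1 miss wb→B7 [-]
8: R B1 → L1 hit [-]
9: R B4 → L1 miss [-]
10: R B6 → L0 miss wb→B0 [-]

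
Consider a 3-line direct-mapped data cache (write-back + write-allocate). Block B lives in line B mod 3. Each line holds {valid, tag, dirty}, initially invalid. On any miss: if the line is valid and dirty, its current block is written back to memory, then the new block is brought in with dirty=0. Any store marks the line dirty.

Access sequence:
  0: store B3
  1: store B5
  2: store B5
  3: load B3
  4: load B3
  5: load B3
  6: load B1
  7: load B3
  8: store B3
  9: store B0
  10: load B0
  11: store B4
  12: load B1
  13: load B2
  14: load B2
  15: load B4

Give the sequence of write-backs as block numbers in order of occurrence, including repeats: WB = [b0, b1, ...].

  0 | W B3 → L0 miss [D]
  1 | W B5 → L2 miss [D]
  2 | W B5 → L2 hit [D]
  3 | R B3 → L0 hit [D]
  4 | R B3 → L0 hit [D]
  5 | R B3 → L0 hit [D]
  6 | R B1 → L1 miss [-]
  7 | R B3 → L0 hit [D]
  8 | W B3 → L0 hit [D]
  9 | W B0 → L0 miss wb→B3 [D]
  10 | R B0 → L0 hit [D]
  11 | W B4 → L1 miss [D]
  12 | R B1 → L1 miss wb→B4 [-]
  13 | R B2 → L2 miss wb→B5 [-]
  14 | R B2 → L2 hit [-]
  15 | R B4 → L1 miss [-]

WB = [3, 4, 5]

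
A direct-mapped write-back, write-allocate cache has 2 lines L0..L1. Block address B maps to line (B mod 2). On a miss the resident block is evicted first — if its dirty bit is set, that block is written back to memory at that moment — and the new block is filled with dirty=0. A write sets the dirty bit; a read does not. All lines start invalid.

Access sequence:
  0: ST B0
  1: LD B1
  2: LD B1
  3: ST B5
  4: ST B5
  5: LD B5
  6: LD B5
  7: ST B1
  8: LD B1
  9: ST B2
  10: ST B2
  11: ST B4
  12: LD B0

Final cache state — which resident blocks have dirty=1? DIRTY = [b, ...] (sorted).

0: W B0 -> L0 miss  d=D]
1: R B1 -> L1 miss  d=-]
2: R B1 -> L1 hit  d=-]
3: W B5 -> L1 miss  d=D]
4: W B5 -> L1 hit  d=D]
5: R B5 -> L1 hit  d=D]
6: R B5 -> L1 hit  d=D]
7: W B1 -> L1 miss wb->B5  d=D]
8: R B1 -> L1 hit  d=D]
9: W B2 -> L0 miss wb->B0  d=D]
10: W B2 -> L0 hit  d=D]
11: W B4 -> L0 miss wb->B2  d=D]
12: R B0 -> L0 miss wb->B4  d=-]

DIRTY = [1]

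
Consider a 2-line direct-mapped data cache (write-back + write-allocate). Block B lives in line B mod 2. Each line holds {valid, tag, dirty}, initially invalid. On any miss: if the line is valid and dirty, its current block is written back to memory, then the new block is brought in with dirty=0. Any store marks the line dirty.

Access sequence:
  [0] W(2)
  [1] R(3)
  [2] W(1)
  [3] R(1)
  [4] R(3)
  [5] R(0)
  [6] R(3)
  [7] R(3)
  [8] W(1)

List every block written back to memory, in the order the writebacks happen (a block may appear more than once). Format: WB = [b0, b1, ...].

WB = [1, 2]

0: W B2 -> L0 miss  d=D]
1: R B3 -> L1 miss  d=-]
2: W B1 -> L1 miss  d=D]
3: R B1 -> L1 hit  d=D]
4: R B3 -> L1 miss wb->B1  d=-]
5: R B0 -> L0 miss wb->B2  d=-]
6: R B3 -> L1 hit  d=-]
7: R B3 -> L1 hit  d=-]
8: W B1 -> L1 miss  d=D]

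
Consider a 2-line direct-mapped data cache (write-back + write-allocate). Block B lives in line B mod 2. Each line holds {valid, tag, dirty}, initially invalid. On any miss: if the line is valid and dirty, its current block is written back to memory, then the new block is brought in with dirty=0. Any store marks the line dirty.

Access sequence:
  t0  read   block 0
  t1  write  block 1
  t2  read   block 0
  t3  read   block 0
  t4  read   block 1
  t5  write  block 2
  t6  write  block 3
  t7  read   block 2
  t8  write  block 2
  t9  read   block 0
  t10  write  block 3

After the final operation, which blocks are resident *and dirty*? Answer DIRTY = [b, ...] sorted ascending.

DIRTY = [3]

0: R B0 -> L0 miss  d=-]
1: W B1 -> L1 miss  d=D]
2: R B0 -> L0 hit  d=-]
3: R B0 -> L0 hit  d=-]
4: R B1 -> L1 hit  d=D]
5: W B2 -> L0 miss  d=D]
6: W B3 -> L1 miss wb->B1  d=D]
7: R B2 -> L0 hit  d=D]
8: W B2 -> L0 hit  d=D]
9: R B0 -> L0 miss wb->B2  d=-]
10: W B3 -> L1 hit  d=D]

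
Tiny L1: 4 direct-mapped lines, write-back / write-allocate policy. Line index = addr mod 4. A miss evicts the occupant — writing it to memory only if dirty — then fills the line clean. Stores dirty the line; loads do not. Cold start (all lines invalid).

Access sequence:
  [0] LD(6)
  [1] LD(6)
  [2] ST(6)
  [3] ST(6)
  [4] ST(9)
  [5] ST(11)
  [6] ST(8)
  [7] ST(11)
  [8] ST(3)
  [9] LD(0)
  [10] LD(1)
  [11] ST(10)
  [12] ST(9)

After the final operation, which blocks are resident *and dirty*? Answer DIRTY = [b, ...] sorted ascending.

0: R B6 -> L2 miss  d=-]
1: R B6 -> L2 hit  d=-]
2: W B6 -> L2 hit  d=D]
3: W B6 -> L2 hit  d=D]
4: W B9 -> L1 miss  d=D]
5: W B11 -> L3 miss  d=D]
6: W B8 -> L0 miss  d=D]
7: W B11 -> L3 hit  d=D]
8: W B3 -> L3 miss wb->B11  d=D]
9: R B0 -> L0 miss wb->B8  d=-]
10: R B1 -> L1 miss wb->B9  d=-]
11: W B10 -> L2 miss wb->B6  d=D]
12: W B9 -> L1 miss  d=D]

DIRTY = [3, 9, 10]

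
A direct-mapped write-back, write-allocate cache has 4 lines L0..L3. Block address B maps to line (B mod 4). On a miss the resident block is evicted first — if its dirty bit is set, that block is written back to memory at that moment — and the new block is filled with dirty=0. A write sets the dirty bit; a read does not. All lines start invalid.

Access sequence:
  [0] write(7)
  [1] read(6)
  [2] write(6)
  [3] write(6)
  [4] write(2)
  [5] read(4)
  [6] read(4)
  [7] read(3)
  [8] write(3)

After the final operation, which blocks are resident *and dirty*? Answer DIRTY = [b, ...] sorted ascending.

  0 | W B7 → L3 miss [D]
  1 | R B6 → L2 miss [-]
  2 | W B6 → L2 hit [D]
  3 | W B6 → L2 hit [D]
  4 | W B2 → L2 miss wb→B6 [D]
  5 | R B4 → L0 miss [-]
  6 | R B4 → L0 hit [-]
  7 | R B3 → L3 miss wb→B7 [-]
  8 | W B3 → L3 hit [D]

DIRTY = [2, 3]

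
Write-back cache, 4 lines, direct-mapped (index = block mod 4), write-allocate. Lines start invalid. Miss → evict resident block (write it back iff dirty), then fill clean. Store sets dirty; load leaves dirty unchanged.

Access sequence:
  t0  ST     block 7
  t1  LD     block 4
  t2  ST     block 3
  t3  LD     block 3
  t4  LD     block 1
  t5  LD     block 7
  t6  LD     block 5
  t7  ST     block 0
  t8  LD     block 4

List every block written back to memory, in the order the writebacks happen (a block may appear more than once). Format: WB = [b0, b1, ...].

  0 | W B7 → L3 miss [D]
  1 | R B4 → L0 miss [-]
  2 | W B3 → L3 miss wb→B7 [D]
  3 | R B3 → L3 hit [D]
  4 | R B1 → L1 miss [-]
  5 | R B7 → L3 miss wb→B3 [-]
  6 | R B5 → L1 miss [-]
  7 | W B0 → L0 miss [D]
  8 | R B4 → L0 miss wb→B0 [-]

WB = [7, 3, 0]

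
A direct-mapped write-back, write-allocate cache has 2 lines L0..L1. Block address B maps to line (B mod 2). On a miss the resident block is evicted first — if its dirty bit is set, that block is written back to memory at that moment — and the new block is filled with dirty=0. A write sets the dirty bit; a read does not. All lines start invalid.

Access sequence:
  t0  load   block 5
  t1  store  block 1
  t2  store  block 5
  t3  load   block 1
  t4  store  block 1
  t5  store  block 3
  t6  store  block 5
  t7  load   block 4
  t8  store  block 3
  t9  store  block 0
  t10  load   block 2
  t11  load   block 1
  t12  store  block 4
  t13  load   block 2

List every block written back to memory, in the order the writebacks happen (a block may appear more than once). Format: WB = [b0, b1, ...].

0: R B5 -> L1 miss  d=-]
1: W B1 -> L1 miss  d=D]
2: W B5 -> L1 miss wb->B1  d=D]
3: R B1 -> L1 miss wb->B5  d=-]
4: W B1 -> L1 hit  d=D]
5: W B3 -> L1 miss wb->B1  d=D]
6: W B5 -> L1 miss wb->B3  d=D]
7: R B4 -> L0 miss  d=-]
8: W B3 -> L1 miss wb->B5  d=D]
9: W B0 -> L0 miss  d=D]
10: R B2 -> L0 miss wb->B0  d=-]
11: R B1 -> L1 miss wb->B3  d=-]
12: W B4 -> L0 miss  d=D]
13: R B2 -> L0 miss wb->B4  d=-]

WB = [1, 5, 1, 3, 5, 0, 3, 4]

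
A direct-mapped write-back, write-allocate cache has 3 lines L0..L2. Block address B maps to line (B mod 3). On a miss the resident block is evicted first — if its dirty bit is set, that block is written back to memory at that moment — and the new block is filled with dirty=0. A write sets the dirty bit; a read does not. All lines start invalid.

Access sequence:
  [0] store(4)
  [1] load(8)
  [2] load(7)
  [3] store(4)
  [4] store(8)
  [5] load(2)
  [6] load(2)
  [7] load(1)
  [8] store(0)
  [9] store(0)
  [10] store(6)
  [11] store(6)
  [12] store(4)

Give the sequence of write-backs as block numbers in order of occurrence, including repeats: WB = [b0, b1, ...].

0: W B4 -> L1 miss  d=D]
1: R B8 -> L2 miss  d=-]
2: R B7 -> L1 miss wb->B4  d=-]
3: W B4 -> L1 miss  d=D]
4: W B8 -> L2 hit  d=D]
5: R B2 -> L2 miss wb->B8  d=-]
6: R B2 -> L2 hit  d=-]
7: R B1 -> L1 miss wb->B4  d=-]
8: W B0 -> L0 miss  d=D]
9: W B0 -> L0 hit  d=D]
10: W B6 -> L0 miss wb->B0  d=D]
11: W B6 -> L0 hit  d=D]
12: W B4 -> L1 miss  d=D]

WB = [4, 8, 4, 0]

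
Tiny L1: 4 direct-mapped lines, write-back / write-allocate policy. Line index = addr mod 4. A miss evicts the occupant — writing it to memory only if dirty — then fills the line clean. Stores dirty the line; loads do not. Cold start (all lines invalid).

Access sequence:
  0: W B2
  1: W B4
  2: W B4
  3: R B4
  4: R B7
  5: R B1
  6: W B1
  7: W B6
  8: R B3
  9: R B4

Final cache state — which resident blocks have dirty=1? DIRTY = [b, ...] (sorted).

DIRTY = [1, 4, 6]

  0 | W B2 → L2 miss [D]
  1 | W B4 → L0 miss [D]
  2 | W B4 → L0 hit [D]
  3 | R B4 → L0 hit [D]
  4 | R B7 → L3 miss [-]
  5 | R B1 → L1 miss [-]
  6 | W B1 → L1 hit [D]
  7 | W B6 → L2 miss wb→B2 [D]
  8 | R B3 → L3 miss [-]
  9 | R B4 → L0 hit [D]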